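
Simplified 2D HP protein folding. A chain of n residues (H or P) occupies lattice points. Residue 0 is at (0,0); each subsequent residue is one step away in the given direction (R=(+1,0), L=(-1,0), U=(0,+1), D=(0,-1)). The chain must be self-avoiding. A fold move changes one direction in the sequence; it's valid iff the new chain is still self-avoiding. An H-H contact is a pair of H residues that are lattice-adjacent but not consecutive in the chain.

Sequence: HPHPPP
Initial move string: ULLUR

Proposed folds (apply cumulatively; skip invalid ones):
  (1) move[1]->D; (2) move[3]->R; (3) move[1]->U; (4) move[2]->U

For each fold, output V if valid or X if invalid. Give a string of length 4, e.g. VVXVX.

Initial: ULLUR -> [(0, 0), (0, 1), (-1, 1), (-2, 1), (-2, 2), (-1, 2)]
Fold 1: move[1]->D => UDLUR INVALID (collision), skipped
Fold 2: move[3]->R => ULLRR INVALID (collision), skipped
Fold 3: move[1]->U => UULUR VALID
Fold 4: move[2]->U => UUUUR VALID

Answer: XXVV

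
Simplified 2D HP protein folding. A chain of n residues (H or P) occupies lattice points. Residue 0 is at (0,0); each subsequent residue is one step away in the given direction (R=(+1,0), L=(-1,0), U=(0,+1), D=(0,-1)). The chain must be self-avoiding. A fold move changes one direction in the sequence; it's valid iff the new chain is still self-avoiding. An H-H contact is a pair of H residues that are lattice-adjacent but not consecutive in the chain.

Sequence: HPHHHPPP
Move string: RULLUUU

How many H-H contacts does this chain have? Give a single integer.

Positions: [(0, 0), (1, 0), (1, 1), (0, 1), (-1, 1), (-1, 2), (-1, 3), (-1, 4)]
H-H contact: residue 0 @(0,0) - residue 3 @(0, 1)

Answer: 1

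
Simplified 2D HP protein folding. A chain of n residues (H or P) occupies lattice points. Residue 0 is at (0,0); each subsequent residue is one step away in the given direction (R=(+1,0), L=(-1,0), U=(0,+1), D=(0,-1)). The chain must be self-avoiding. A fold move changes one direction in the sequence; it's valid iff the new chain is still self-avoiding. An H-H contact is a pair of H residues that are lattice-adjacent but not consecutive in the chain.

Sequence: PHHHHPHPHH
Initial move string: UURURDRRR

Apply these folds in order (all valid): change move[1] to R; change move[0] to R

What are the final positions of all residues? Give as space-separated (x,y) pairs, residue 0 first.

Answer: (0,0) (1,0) (2,0) (3,0) (3,1) (4,1) (4,0) (5,0) (6,0) (7,0)

Derivation:
Initial moves: UURURDRRR
Fold: move[1]->R => URRURDRRR (positions: [(0, 0), (0, 1), (1, 1), (2, 1), (2, 2), (3, 2), (3, 1), (4, 1), (5, 1), (6, 1)])
Fold: move[0]->R => RRRURDRRR (positions: [(0, 0), (1, 0), (2, 0), (3, 0), (3, 1), (4, 1), (4, 0), (5, 0), (6, 0), (7, 0)])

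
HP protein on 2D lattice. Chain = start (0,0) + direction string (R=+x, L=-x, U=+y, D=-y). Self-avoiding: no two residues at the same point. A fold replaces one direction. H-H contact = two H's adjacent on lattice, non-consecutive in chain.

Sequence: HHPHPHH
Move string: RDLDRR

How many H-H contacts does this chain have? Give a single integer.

Answer: 1

Derivation:
Positions: [(0, 0), (1, 0), (1, -1), (0, -1), (0, -2), (1, -2), (2, -2)]
H-H contact: residue 0 @(0,0) - residue 3 @(0, -1)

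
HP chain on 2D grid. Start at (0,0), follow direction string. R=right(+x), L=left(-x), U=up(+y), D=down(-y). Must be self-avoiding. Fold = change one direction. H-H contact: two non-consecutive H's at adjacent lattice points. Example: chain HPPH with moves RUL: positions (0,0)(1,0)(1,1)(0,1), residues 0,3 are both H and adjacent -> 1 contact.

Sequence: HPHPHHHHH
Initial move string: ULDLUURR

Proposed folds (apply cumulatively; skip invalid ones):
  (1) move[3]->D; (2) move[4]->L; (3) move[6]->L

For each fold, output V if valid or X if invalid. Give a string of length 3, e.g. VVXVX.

Answer: XXX

Derivation:
Initial: ULDLUURR -> [(0, 0), (0, 1), (-1, 1), (-1, 0), (-2, 0), (-2, 1), (-2, 2), (-1, 2), (0, 2)]
Fold 1: move[3]->D => ULDDUURR INVALID (collision), skipped
Fold 2: move[4]->L => ULDLLURR INVALID (collision), skipped
Fold 3: move[6]->L => ULDLUULR INVALID (collision), skipped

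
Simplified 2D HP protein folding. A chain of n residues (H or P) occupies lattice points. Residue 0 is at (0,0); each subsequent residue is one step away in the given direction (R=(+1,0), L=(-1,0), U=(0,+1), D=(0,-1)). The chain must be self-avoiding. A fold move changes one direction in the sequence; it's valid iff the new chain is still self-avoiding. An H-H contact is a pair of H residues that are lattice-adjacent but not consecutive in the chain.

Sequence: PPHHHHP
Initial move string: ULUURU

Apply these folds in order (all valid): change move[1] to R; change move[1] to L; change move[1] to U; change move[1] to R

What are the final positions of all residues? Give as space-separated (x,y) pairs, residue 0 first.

Initial moves: ULUURU
Fold: move[1]->R => URUURU (positions: [(0, 0), (0, 1), (1, 1), (1, 2), (1, 3), (2, 3), (2, 4)])
Fold: move[1]->L => ULUURU (positions: [(0, 0), (0, 1), (-1, 1), (-1, 2), (-1, 3), (0, 3), (0, 4)])
Fold: move[1]->U => UUUURU (positions: [(0, 0), (0, 1), (0, 2), (0, 3), (0, 4), (1, 4), (1, 5)])
Fold: move[1]->R => URUURU (positions: [(0, 0), (0, 1), (1, 1), (1, 2), (1, 3), (2, 3), (2, 4)])

Answer: (0,0) (0,1) (1,1) (1,2) (1,3) (2,3) (2,4)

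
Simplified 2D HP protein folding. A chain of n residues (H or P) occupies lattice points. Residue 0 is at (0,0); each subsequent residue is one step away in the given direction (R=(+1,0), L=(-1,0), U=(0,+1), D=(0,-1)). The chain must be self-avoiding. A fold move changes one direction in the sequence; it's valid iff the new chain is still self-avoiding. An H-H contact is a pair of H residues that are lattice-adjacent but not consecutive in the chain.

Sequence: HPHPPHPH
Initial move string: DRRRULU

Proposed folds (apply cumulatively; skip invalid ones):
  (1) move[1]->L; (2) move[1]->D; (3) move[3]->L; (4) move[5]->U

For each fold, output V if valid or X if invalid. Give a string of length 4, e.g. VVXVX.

Answer: XVXV

Derivation:
Initial: DRRRULU -> [(0, 0), (0, -1), (1, -1), (2, -1), (3, -1), (3, 0), (2, 0), (2, 1)]
Fold 1: move[1]->L => DLRRULU INVALID (collision), skipped
Fold 2: move[1]->D => DDRRULU VALID
Fold 3: move[3]->L => DDRLULU INVALID (collision), skipped
Fold 4: move[5]->U => DDRRUUU VALID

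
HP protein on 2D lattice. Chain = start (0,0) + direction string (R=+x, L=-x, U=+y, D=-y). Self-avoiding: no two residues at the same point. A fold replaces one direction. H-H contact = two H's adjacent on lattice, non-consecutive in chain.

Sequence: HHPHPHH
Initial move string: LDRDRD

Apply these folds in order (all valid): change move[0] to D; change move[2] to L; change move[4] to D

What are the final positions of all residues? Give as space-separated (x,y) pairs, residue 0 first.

Initial moves: LDRDRD
Fold: move[0]->D => DDRDRD (positions: [(0, 0), (0, -1), (0, -2), (1, -2), (1, -3), (2, -3), (2, -4)])
Fold: move[2]->L => DDLDRD (positions: [(0, 0), (0, -1), (0, -2), (-1, -2), (-1, -3), (0, -3), (0, -4)])
Fold: move[4]->D => DDLDDD (positions: [(0, 0), (0, -1), (0, -2), (-1, -2), (-1, -3), (-1, -4), (-1, -5)])

Answer: (0,0) (0,-1) (0,-2) (-1,-2) (-1,-3) (-1,-4) (-1,-5)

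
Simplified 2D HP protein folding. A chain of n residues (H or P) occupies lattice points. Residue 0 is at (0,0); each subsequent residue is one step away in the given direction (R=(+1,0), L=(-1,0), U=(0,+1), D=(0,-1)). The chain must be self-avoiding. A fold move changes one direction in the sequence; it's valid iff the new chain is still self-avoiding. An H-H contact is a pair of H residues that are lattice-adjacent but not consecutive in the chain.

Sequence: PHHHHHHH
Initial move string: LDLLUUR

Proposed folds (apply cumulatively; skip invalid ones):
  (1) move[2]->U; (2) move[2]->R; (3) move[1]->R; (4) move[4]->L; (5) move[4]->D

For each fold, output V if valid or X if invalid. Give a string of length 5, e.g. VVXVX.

Answer: XXXVX

Derivation:
Initial: LDLLUUR -> [(0, 0), (-1, 0), (-1, -1), (-2, -1), (-3, -1), (-3, 0), (-3, 1), (-2, 1)]
Fold 1: move[2]->U => LDULUUR INVALID (collision), skipped
Fold 2: move[2]->R => LDRLUUR INVALID (collision), skipped
Fold 3: move[1]->R => LRLLUUR INVALID (collision), skipped
Fold 4: move[4]->L => LDLLLUR VALID
Fold 5: move[4]->D => LDLLDUR INVALID (collision), skipped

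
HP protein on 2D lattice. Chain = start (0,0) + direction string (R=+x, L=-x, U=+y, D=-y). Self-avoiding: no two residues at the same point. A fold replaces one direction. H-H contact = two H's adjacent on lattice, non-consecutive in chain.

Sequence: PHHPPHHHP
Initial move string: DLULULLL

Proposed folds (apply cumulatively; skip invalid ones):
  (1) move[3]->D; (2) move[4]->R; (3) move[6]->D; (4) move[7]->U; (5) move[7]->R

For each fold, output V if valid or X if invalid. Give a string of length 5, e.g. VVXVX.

Answer: XXVXX

Derivation:
Initial: DLULULLL -> [(0, 0), (0, -1), (-1, -1), (-1, 0), (-2, 0), (-2, 1), (-3, 1), (-4, 1), (-5, 1)]
Fold 1: move[3]->D => DLUDULLL INVALID (collision), skipped
Fold 2: move[4]->R => DLULRLLL INVALID (collision), skipped
Fold 3: move[6]->D => DLULULDL VALID
Fold 4: move[7]->U => DLULULDU INVALID (collision), skipped
Fold 5: move[7]->R => DLULULDR INVALID (collision), skipped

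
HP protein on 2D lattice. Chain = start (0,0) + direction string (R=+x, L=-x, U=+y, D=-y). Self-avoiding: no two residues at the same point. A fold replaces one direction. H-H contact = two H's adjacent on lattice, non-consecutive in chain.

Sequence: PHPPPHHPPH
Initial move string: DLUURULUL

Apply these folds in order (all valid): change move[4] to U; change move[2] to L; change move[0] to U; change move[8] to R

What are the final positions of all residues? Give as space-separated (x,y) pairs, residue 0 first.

Answer: (0,0) (0,1) (-1,1) (-2,1) (-2,2) (-2,3) (-2,4) (-3,4) (-3,5) (-2,5)

Derivation:
Initial moves: DLUURULUL
Fold: move[4]->U => DLUUUULUL (positions: [(0, 0), (0, -1), (-1, -1), (-1, 0), (-1, 1), (-1, 2), (-1, 3), (-2, 3), (-2, 4), (-3, 4)])
Fold: move[2]->L => DLLUUULUL (positions: [(0, 0), (0, -1), (-1, -1), (-2, -1), (-2, 0), (-2, 1), (-2, 2), (-3, 2), (-3, 3), (-4, 3)])
Fold: move[0]->U => ULLUUULUL (positions: [(0, 0), (0, 1), (-1, 1), (-2, 1), (-2, 2), (-2, 3), (-2, 4), (-3, 4), (-3, 5), (-4, 5)])
Fold: move[8]->R => ULLUUULUR (positions: [(0, 0), (0, 1), (-1, 1), (-2, 1), (-2, 2), (-2, 3), (-2, 4), (-3, 4), (-3, 5), (-2, 5)])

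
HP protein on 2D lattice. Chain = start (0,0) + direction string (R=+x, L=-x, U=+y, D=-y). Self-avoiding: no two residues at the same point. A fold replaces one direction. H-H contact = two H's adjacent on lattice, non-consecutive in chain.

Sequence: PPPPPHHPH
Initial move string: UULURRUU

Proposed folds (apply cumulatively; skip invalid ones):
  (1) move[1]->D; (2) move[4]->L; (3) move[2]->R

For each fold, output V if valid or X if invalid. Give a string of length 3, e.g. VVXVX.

Initial: UULURRUU -> [(0, 0), (0, 1), (0, 2), (-1, 2), (-1, 3), (0, 3), (1, 3), (1, 4), (1, 5)]
Fold 1: move[1]->D => UDLURRUU INVALID (collision), skipped
Fold 2: move[4]->L => UULULRUU INVALID (collision), skipped
Fold 3: move[2]->R => UURURRUU VALID

Answer: XXV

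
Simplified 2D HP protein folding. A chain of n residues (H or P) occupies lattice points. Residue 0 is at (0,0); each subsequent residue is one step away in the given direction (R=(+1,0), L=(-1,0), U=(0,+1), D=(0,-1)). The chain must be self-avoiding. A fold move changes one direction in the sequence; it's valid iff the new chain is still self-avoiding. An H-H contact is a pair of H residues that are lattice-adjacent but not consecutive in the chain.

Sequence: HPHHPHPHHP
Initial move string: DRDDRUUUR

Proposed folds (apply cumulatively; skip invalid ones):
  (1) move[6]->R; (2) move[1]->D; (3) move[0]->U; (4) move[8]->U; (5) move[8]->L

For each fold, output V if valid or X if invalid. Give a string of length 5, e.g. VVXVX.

Initial: DRDDRUUUR -> [(0, 0), (0, -1), (1, -1), (1, -2), (1, -3), (2, -3), (2, -2), (2, -1), (2, 0), (3, 0)]
Fold 1: move[6]->R => DRDDRURUR VALID
Fold 2: move[1]->D => DDDDRURUR VALID
Fold 3: move[0]->U => UDDDRURUR INVALID (collision), skipped
Fold 4: move[8]->U => DDDDRURUU VALID
Fold 5: move[8]->L => DDDDRURUL VALID

Answer: VVXVV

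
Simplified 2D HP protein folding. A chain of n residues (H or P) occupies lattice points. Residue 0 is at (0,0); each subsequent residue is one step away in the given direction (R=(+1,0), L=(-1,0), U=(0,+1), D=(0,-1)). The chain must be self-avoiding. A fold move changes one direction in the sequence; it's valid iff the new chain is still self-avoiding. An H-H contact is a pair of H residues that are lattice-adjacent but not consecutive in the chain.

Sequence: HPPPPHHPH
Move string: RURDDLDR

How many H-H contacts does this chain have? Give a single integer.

Answer: 1

Derivation:
Positions: [(0, 0), (1, 0), (1, 1), (2, 1), (2, 0), (2, -1), (1, -1), (1, -2), (2, -2)]
H-H contact: residue 5 @(2,-1) - residue 8 @(2, -2)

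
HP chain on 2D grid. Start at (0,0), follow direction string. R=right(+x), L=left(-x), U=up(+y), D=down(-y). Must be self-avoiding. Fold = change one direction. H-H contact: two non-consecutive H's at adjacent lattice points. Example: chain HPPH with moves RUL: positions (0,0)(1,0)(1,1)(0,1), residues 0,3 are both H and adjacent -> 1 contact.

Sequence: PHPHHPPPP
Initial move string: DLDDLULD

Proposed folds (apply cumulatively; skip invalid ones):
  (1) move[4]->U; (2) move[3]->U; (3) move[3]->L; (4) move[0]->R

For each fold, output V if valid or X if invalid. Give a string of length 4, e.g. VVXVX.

Initial: DLDDLULD -> [(0, 0), (0, -1), (-1, -1), (-1, -2), (-1, -3), (-2, -3), (-2, -2), (-3, -2), (-3, -3)]
Fold 1: move[4]->U => DLDDUULD INVALID (collision), skipped
Fold 2: move[3]->U => DLDULULD INVALID (collision), skipped
Fold 3: move[3]->L => DLDLLULD VALID
Fold 4: move[0]->R => RLDLLULD INVALID (collision), skipped

Answer: XXVX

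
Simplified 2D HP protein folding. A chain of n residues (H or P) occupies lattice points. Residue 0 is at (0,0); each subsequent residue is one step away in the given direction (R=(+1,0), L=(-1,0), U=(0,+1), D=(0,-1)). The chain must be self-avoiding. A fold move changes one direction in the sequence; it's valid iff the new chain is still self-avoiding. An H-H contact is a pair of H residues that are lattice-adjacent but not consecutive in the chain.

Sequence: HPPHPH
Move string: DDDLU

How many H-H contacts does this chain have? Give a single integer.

Answer: 0

Derivation:
Positions: [(0, 0), (0, -1), (0, -2), (0, -3), (-1, -3), (-1, -2)]
No H-H contacts found.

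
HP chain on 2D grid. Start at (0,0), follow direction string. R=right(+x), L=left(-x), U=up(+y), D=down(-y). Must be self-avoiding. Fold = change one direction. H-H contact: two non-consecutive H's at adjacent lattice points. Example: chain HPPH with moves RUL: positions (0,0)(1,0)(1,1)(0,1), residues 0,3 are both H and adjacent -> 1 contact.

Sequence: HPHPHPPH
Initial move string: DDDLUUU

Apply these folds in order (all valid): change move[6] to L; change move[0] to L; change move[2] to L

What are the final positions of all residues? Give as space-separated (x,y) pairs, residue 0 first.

Initial moves: DDDLUUU
Fold: move[6]->L => DDDLUUL (positions: [(0, 0), (0, -1), (0, -2), (0, -3), (-1, -3), (-1, -2), (-1, -1), (-2, -1)])
Fold: move[0]->L => LDDLUUL (positions: [(0, 0), (-1, 0), (-1, -1), (-1, -2), (-2, -2), (-2, -1), (-2, 0), (-3, 0)])
Fold: move[2]->L => LDLLUUL (positions: [(0, 0), (-1, 0), (-1, -1), (-2, -1), (-3, -1), (-3, 0), (-3, 1), (-4, 1)])

Answer: (0,0) (-1,0) (-1,-1) (-2,-1) (-3,-1) (-3,0) (-3,1) (-4,1)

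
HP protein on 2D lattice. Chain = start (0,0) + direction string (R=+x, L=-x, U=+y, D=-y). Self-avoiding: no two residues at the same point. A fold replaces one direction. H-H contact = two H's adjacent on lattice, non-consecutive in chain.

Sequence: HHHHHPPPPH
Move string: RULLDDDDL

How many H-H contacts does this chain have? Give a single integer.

Answer: 1

Derivation:
Positions: [(0, 0), (1, 0), (1, 1), (0, 1), (-1, 1), (-1, 0), (-1, -1), (-1, -2), (-1, -3), (-2, -3)]
H-H contact: residue 0 @(0,0) - residue 3 @(0, 1)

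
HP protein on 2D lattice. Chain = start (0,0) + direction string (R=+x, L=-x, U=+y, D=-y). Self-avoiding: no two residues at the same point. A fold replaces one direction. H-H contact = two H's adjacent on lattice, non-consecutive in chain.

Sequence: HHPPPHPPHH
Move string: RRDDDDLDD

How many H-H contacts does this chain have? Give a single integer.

Answer: 0

Derivation:
Positions: [(0, 0), (1, 0), (2, 0), (2, -1), (2, -2), (2, -3), (2, -4), (1, -4), (1, -5), (1, -6)]
No H-H contacts found.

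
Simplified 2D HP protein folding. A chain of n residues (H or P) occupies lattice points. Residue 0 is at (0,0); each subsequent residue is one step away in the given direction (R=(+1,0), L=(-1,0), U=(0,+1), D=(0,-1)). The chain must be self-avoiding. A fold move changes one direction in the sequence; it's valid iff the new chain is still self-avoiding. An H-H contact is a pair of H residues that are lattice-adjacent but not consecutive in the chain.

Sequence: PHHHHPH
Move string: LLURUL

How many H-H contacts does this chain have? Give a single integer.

Answer: 2

Derivation:
Positions: [(0, 0), (-1, 0), (-2, 0), (-2, 1), (-1, 1), (-1, 2), (-2, 2)]
H-H contact: residue 1 @(-1,0) - residue 4 @(-1, 1)
H-H contact: residue 3 @(-2,1) - residue 6 @(-2, 2)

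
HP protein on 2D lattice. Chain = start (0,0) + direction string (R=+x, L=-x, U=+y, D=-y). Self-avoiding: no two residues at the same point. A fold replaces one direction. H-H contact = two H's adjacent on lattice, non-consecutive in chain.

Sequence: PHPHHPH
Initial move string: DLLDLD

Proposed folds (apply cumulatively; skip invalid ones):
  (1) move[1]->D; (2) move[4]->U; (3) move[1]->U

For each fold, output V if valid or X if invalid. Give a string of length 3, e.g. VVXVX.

Answer: VXX

Derivation:
Initial: DLLDLD -> [(0, 0), (0, -1), (-1, -1), (-2, -1), (-2, -2), (-3, -2), (-3, -3)]
Fold 1: move[1]->D => DDLDLD VALID
Fold 2: move[4]->U => DDLDUD INVALID (collision), skipped
Fold 3: move[1]->U => DULDLD INVALID (collision), skipped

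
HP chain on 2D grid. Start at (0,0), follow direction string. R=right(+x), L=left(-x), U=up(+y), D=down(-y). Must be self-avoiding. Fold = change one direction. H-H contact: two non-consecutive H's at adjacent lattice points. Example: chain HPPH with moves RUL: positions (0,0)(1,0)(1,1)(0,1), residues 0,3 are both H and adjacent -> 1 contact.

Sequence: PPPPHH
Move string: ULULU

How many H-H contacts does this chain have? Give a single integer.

Positions: [(0, 0), (0, 1), (-1, 1), (-1, 2), (-2, 2), (-2, 3)]
No H-H contacts found.

Answer: 0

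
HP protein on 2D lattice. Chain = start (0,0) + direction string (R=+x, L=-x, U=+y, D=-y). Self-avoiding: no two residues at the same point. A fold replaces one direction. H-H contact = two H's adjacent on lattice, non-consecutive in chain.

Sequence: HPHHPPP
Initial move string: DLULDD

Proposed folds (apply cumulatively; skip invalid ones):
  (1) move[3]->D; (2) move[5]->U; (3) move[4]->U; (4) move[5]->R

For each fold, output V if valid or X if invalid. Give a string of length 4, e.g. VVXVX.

Answer: XXXX

Derivation:
Initial: DLULDD -> [(0, 0), (0, -1), (-1, -1), (-1, 0), (-2, 0), (-2, -1), (-2, -2)]
Fold 1: move[3]->D => DLUDDD INVALID (collision), skipped
Fold 2: move[5]->U => DLULDU INVALID (collision), skipped
Fold 3: move[4]->U => DLULUD INVALID (collision), skipped
Fold 4: move[5]->R => DLULDR INVALID (collision), skipped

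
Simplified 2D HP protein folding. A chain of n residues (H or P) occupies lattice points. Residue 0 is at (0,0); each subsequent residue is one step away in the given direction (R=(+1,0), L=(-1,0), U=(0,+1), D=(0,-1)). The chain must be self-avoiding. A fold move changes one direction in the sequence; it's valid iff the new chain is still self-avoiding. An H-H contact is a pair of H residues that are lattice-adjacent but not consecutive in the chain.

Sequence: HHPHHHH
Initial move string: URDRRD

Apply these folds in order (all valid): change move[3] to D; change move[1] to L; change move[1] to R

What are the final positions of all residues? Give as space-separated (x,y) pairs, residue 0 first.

Initial moves: URDRRD
Fold: move[3]->D => URDDRD (positions: [(0, 0), (0, 1), (1, 1), (1, 0), (1, -1), (2, -1), (2, -2)])
Fold: move[1]->L => ULDDRD (positions: [(0, 0), (0, 1), (-1, 1), (-1, 0), (-1, -1), (0, -1), (0, -2)])
Fold: move[1]->R => URDDRD (positions: [(0, 0), (0, 1), (1, 1), (1, 0), (1, -1), (2, -1), (2, -2)])

Answer: (0,0) (0,1) (1,1) (1,0) (1,-1) (2,-1) (2,-2)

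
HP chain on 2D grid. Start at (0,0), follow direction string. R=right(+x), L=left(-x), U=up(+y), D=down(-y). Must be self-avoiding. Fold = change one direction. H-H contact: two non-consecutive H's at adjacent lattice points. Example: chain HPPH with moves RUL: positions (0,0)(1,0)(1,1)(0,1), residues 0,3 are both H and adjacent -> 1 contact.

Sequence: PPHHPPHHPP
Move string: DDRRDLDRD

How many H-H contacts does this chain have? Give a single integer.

Answer: 1

Derivation:
Positions: [(0, 0), (0, -1), (0, -2), (1, -2), (2, -2), (2, -3), (1, -3), (1, -4), (2, -4), (2, -5)]
H-H contact: residue 3 @(1,-2) - residue 6 @(1, -3)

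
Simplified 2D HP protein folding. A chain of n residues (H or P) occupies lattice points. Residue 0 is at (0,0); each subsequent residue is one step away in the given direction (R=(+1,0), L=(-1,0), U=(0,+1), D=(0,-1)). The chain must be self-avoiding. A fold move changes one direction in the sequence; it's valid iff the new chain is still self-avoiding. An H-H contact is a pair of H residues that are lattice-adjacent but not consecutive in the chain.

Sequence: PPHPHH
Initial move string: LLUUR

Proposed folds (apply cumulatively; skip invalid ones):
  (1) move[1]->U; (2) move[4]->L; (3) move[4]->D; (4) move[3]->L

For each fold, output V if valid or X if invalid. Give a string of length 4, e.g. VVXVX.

Answer: VVXV

Derivation:
Initial: LLUUR -> [(0, 0), (-1, 0), (-2, 0), (-2, 1), (-2, 2), (-1, 2)]
Fold 1: move[1]->U => LUUUR VALID
Fold 2: move[4]->L => LUUUL VALID
Fold 3: move[4]->D => LUUUD INVALID (collision), skipped
Fold 4: move[3]->L => LUULL VALID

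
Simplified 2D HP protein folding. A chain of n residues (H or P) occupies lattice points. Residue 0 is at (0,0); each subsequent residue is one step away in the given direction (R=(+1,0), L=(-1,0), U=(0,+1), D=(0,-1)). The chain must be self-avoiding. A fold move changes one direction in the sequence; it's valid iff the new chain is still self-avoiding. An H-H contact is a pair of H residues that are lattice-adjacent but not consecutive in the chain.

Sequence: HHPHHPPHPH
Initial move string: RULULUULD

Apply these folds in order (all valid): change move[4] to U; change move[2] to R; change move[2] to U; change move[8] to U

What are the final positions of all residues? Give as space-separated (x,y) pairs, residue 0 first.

Initial moves: RULULUULD
Fold: move[4]->U => RULUUUULD (positions: [(0, 0), (1, 0), (1, 1), (0, 1), (0, 2), (0, 3), (0, 4), (0, 5), (-1, 5), (-1, 4)])
Fold: move[2]->R => RURUUUULD (positions: [(0, 0), (1, 0), (1, 1), (2, 1), (2, 2), (2, 3), (2, 4), (2, 5), (1, 5), (1, 4)])
Fold: move[2]->U => RUUUUUULD (positions: [(0, 0), (1, 0), (1, 1), (1, 2), (1, 3), (1, 4), (1, 5), (1, 6), (0, 6), (0, 5)])
Fold: move[8]->U => RUUUUUULU (positions: [(0, 0), (1, 0), (1, 1), (1, 2), (1, 3), (1, 4), (1, 5), (1, 6), (0, 6), (0, 7)])

Answer: (0,0) (1,0) (1,1) (1,2) (1,3) (1,4) (1,5) (1,6) (0,6) (0,7)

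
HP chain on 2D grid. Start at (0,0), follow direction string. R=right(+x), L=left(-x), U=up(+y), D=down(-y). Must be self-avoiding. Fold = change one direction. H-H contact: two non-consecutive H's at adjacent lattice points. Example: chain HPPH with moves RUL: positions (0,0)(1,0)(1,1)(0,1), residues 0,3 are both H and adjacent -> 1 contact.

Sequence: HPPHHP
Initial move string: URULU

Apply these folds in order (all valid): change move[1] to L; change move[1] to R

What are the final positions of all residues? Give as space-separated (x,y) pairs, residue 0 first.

Answer: (0,0) (0,1) (1,1) (1,2) (0,2) (0,3)

Derivation:
Initial moves: URULU
Fold: move[1]->L => ULULU (positions: [(0, 0), (0, 1), (-1, 1), (-1, 2), (-2, 2), (-2, 3)])
Fold: move[1]->R => URULU (positions: [(0, 0), (0, 1), (1, 1), (1, 2), (0, 2), (0, 3)])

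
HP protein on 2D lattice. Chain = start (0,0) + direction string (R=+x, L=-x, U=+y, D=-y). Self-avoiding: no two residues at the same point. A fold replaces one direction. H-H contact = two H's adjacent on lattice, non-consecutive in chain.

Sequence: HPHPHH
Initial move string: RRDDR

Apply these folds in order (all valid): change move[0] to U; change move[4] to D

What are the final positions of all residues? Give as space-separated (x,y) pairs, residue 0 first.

Initial moves: RRDDR
Fold: move[0]->U => URDDR (positions: [(0, 0), (0, 1), (1, 1), (1, 0), (1, -1), (2, -1)])
Fold: move[4]->D => URDDD (positions: [(0, 0), (0, 1), (1, 1), (1, 0), (1, -1), (1, -2)])

Answer: (0,0) (0,1) (1,1) (1,0) (1,-1) (1,-2)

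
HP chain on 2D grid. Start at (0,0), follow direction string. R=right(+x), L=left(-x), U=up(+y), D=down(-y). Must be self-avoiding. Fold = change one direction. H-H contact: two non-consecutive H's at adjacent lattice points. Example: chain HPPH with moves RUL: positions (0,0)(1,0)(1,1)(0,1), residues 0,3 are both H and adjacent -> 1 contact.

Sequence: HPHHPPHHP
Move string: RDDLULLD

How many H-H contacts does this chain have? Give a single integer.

Answer: 0

Derivation:
Positions: [(0, 0), (1, 0), (1, -1), (1, -2), (0, -2), (0, -1), (-1, -1), (-2, -1), (-2, -2)]
No H-H contacts found.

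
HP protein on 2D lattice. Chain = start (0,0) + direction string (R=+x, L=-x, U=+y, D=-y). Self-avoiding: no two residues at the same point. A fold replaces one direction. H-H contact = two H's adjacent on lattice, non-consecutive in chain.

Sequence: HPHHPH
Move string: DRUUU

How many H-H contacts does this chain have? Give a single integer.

Answer: 1

Derivation:
Positions: [(0, 0), (0, -1), (1, -1), (1, 0), (1, 1), (1, 2)]
H-H contact: residue 0 @(0,0) - residue 3 @(1, 0)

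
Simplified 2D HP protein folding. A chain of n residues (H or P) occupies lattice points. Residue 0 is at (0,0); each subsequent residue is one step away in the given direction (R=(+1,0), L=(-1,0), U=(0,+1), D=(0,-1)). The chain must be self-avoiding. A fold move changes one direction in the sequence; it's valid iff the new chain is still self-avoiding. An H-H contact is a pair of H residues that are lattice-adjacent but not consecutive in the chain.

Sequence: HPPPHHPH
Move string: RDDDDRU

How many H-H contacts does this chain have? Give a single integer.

Positions: [(0, 0), (1, 0), (1, -1), (1, -2), (1, -3), (1, -4), (2, -4), (2, -3)]
H-H contact: residue 4 @(1,-3) - residue 7 @(2, -3)

Answer: 1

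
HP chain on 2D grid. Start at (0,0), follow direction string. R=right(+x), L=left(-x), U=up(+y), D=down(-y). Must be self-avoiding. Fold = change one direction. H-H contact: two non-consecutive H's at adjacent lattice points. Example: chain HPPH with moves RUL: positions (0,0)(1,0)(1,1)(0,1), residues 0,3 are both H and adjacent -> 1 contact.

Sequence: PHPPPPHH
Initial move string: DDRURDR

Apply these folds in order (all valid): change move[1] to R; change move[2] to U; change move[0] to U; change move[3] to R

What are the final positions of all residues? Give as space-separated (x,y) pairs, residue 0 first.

Initial moves: DDRURDR
Fold: move[1]->R => DRRURDR (positions: [(0, 0), (0, -1), (1, -1), (2, -1), (2, 0), (3, 0), (3, -1), (4, -1)])
Fold: move[2]->U => DRUURDR (positions: [(0, 0), (0, -1), (1, -1), (1, 0), (1, 1), (2, 1), (2, 0), (3, 0)])
Fold: move[0]->U => URUURDR (positions: [(0, 0), (0, 1), (1, 1), (1, 2), (1, 3), (2, 3), (2, 2), (3, 2)])
Fold: move[3]->R => URURRDR (positions: [(0, 0), (0, 1), (1, 1), (1, 2), (2, 2), (3, 2), (3, 1), (4, 1)])

Answer: (0,0) (0,1) (1,1) (1,2) (2,2) (3,2) (3,1) (4,1)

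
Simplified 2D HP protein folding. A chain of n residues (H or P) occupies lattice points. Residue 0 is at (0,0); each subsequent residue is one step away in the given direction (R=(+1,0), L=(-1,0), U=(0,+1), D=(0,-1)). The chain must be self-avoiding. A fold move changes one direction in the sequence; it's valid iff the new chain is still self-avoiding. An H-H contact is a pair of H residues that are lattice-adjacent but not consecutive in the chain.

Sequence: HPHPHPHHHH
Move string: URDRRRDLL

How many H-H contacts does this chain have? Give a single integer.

Answer: 1

Derivation:
Positions: [(0, 0), (0, 1), (1, 1), (1, 0), (2, 0), (3, 0), (4, 0), (4, -1), (3, -1), (2, -1)]
H-H contact: residue 4 @(2,0) - residue 9 @(2, -1)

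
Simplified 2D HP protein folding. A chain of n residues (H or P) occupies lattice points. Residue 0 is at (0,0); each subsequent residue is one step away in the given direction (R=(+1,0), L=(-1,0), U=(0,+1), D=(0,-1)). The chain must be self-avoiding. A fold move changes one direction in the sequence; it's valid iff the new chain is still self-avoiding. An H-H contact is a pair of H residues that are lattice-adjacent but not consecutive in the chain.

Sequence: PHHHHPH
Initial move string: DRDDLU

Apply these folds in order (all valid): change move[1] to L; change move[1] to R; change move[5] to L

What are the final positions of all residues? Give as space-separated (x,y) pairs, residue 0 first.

Answer: (0,0) (0,-1) (1,-1) (1,-2) (1,-3) (0,-3) (-1,-3)

Derivation:
Initial moves: DRDDLU
Fold: move[1]->L => DLDDLU (positions: [(0, 0), (0, -1), (-1, -1), (-1, -2), (-1, -3), (-2, -3), (-2, -2)])
Fold: move[1]->R => DRDDLU (positions: [(0, 0), (0, -1), (1, -1), (1, -2), (1, -3), (0, -3), (0, -2)])
Fold: move[5]->L => DRDDLL (positions: [(0, 0), (0, -1), (1, -1), (1, -2), (1, -3), (0, -3), (-1, -3)])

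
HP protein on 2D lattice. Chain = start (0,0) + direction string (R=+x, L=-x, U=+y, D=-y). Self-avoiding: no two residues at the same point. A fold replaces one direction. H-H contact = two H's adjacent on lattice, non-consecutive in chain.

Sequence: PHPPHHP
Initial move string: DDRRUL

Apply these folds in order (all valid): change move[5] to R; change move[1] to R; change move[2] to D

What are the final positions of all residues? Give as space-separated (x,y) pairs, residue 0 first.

Initial moves: DDRRUL
Fold: move[5]->R => DDRRUR (positions: [(0, 0), (0, -1), (0, -2), (1, -2), (2, -2), (2, -1), (3, -1)])
Fold: move[1]->R => DRRRUR (positions: [(0, 0), (0, -1), (1, -1), (2, -1), (3, -1), (3, 0), (4, 0)])
Fold: move[2]->D => DRDRUR (positions: [(0, 0), (0, -1), (1, -1), (1, -2), (2, -2), (2, -1), (3, -1)])

Answer: (0,0) (0,-1) (1,-1) (1,-2) (2,-2) (2,-1) (3,-1)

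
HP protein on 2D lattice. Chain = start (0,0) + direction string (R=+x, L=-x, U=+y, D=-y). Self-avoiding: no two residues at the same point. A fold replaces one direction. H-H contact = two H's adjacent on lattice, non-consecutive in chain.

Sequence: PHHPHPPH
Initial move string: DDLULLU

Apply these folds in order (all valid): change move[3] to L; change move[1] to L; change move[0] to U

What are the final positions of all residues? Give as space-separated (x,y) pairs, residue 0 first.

Answer: (0,0) (0,1) (-1,1) (-2,1) (-3,1) (-4,1) (-5,1) (-5,2)

Derivation:
Initial moves: DDLULLU
Fold: move[3]->L => DDLLLLU (positions: [(0, 0), (0, -1), (0, -2), (-1, -2), (-2, -2), (-3, -2), (-4, -2), (-4, -1)])
Fold: move[1]->L => DLLLLLU (positions: [(0, 0), (0, -1), (-1, -1), (-2, -1), (-3, -1), (-4, -1), (-5, -1), (-5, 0)])
Fold: move[0]->U => ULLLLLU (positions: [(0, 0), (0, 1), (-1, 1), (-2, 1), (-3, 1), (-4, 1), (-5, 1), (-5, 2)])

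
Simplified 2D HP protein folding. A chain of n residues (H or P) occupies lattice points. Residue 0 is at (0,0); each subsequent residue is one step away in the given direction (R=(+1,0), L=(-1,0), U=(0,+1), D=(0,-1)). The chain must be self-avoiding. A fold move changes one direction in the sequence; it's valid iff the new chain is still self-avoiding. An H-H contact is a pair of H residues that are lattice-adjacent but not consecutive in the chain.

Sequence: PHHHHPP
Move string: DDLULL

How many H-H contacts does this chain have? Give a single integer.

Answer: 1

Derivation:
Positions: [(0, 0), (0, -1), (0, -2), (-1, -2), (-1, -1), (-2, -1), (-3, -1)]
H-H contact: residue 1 @(0,-1) - residue 4 @(-1, -1)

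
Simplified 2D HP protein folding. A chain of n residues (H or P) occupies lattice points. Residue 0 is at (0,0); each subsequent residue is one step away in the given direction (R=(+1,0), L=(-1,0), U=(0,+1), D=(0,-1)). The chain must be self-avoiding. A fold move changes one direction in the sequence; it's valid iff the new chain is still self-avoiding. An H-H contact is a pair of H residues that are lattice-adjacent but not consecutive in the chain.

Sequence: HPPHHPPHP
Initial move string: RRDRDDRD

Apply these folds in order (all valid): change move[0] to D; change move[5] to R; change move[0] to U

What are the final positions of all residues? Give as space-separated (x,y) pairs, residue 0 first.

Answer: (0,0) (0,1) (1,1) (1,0) (2,0) (2,-1) (3,-1) (4,-1) (4,-2)

Derivation:
Initial moves: RRDRDDRD
Fold: move[0]->D => DRDRDDRD (positions: [(0, 0), (0, -1), (1, -1), (1, -2), (2, -2), (2, -3), (2, -4), (3, -4), (3, -5)])
Fold: move[5]->R => DRDRDRRD (positions: [(0, 0), (0, -1), (1, -1), (1, -2), (2, -2), (2, -3), (3, -3), (4, -3), (4, -4)])
Fold: move[0]->U => URDRDRRD (positions: [(0, 0), (0, 1), (1, 1), (1, 0), (2, 0), (2, -1), (3, -1), (4, -1), (4, -2)])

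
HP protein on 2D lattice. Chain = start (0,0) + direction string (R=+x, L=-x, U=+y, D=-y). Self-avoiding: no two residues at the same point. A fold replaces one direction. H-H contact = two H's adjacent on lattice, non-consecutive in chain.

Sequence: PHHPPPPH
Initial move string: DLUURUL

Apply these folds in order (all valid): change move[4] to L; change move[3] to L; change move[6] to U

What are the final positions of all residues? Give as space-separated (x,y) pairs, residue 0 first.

Answer: (0,0) (0,-1) (-1,-1) (-1,0) (-2,0) (-3,0) (-3,1) (-3,2)

Derivation:
Initial moves: DLUURUL
Fold: move[4]->L => DLUULUL (positions: [(0, 0), (0, -1), (-1, -1), (-1, 0), (-1, 1), (-2, 1), (-2, 2), (-3, 2)])
Fold: move[3]->L => DLULLUL (positions: [(0, 0), (0, -1), (-1, -1), (-1, 0), (-2, 0), (-3, 0), (-3, 1), (-4, 1)])
Fold: move[6]->U => DLULLUU (positions: [(0, 0), (0, -1), (-1, -1), (-1, 0), (-2, 0), (-3, 0), (-3, 1), (-3, 2)])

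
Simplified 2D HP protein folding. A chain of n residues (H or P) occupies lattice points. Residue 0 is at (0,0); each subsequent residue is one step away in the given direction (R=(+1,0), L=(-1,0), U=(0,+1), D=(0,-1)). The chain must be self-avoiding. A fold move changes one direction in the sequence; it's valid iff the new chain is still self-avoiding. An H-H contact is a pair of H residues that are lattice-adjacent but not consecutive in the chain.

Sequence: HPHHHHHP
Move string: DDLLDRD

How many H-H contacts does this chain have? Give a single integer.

Answer: 1

Derivation:
Positions: [(0, 0), (0, -1), (0, -2), (-1, -2), (-2, -2), (-2, -3), (-1, -3), (-1, -4)]
H-H contact: residue 3 @(-1,-2) - residue 6 @(-1, -3)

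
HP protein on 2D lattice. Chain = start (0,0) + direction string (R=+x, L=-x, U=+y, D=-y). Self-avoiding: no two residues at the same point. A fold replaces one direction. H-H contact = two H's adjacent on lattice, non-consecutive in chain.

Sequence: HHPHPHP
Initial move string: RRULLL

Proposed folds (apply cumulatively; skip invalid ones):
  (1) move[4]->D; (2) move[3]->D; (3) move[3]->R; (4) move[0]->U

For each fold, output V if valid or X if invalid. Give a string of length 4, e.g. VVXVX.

Answer: XXXV

Derivation:
Initial: RRULLL -> [(0, 0), (1, 0), (2, 0), (2, 1), (1, 1), (0, 1), (-1, 1)]
Fold 1: move[4]->D => RRULDL INVALID (collision), skipped
Fold 2: move[3]->D => RRUDLL INVALID (collision), skipped
Fold 3: move[3]->R => RRURLL INVALID (collision), skipped
Fold 4: move[0]->U => URULLL VALID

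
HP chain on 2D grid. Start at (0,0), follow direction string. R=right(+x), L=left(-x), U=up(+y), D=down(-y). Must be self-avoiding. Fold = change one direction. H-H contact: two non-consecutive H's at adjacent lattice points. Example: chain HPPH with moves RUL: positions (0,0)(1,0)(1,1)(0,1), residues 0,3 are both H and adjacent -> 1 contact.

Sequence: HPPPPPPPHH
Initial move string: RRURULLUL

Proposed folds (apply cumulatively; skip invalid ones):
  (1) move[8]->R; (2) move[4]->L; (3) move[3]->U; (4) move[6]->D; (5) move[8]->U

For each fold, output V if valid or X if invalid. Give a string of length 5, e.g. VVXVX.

Initial: RRURULLUL -> [(0, 0), (1, 0), (2, 0), (2, 1), (3, 1), (3, 2), (2, 2), (1, 2), (1, 3), (0, 3)]
Fold 1: move[8]->R => RRURULLUR VALID
Fold 2: move[4]->L => RRURLLLUR INVALID (collision), skipped
Fold 3: move[3]->U => RRUUULLUR VALID
Fold 4: move[6]->D => RRUUULDUR INVALID (collision), skipped
Fold 5: move[8]->U => RRUUULLUU VALID

Answer: VXVXV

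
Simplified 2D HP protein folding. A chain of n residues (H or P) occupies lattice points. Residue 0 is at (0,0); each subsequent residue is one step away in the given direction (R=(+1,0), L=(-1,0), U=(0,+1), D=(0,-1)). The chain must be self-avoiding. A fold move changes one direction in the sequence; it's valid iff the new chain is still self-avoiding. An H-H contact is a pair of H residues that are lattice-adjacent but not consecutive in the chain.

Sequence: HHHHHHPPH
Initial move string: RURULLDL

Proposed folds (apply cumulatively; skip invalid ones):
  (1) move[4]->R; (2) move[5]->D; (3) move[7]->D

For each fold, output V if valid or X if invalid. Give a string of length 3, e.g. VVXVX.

Answer: XXX

Derivation:
Initial: RURULLDL -> [(0, 0), (1, 0), (1, 1), (2, 1), (2, 2), (1, 2), (0, 2), (0, 1), (-1, 1)]
Fold 1: move[4]->R => RURURLDL INVALID (collision), skipped
Fold 2: move[5]->D => RURULDDL INVALID (collision), skipped
Fold 3: move[7]->D => RURULLDD INVALID (collision), skipped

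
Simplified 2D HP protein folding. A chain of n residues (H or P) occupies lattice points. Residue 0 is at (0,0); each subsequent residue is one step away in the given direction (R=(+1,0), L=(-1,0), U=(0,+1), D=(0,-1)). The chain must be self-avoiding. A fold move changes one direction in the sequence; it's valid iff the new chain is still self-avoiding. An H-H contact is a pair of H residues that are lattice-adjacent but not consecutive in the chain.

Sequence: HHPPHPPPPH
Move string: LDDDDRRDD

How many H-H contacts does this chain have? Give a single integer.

Answer: 0

Derivation:
Positions: [(0, 0), (-1, 0), (-1, -1), (-1, -2), (-1, -3), (-1, -4), (0, -4), (1, -4), (1, -5), (1, -6)]
No H-H contacts found.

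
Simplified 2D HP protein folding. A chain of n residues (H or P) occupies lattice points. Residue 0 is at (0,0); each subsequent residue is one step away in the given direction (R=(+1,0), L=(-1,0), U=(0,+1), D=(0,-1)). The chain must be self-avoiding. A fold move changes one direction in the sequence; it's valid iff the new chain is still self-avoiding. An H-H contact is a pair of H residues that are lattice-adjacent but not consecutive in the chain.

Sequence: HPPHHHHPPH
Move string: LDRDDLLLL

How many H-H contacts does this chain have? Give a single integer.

Answer: 1

Derivation:
Positions: [(0, 0), (-1, 0), (-1, -1), (0, -1), (0, -2), (0, -3), (-1, -3), (-2, -3), (-3, -3), (-4, -3)]
H-H contact: residue 0 @(0,0) - residue 3 @(0, -1)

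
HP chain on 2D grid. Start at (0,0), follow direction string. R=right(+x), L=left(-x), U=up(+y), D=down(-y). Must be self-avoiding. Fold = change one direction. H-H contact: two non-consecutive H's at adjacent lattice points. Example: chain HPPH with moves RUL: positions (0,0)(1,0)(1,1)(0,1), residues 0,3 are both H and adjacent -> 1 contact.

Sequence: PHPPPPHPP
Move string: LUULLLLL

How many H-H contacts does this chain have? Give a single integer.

Answer: 0

Derivation:
Positions: [(0, 0), (-1, 0), (-1, 1), (-1, 2), (-2, 2), (-3, 2), (-4, 2), (-5, 2), (-6, 2)]
No H-H contacts found.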